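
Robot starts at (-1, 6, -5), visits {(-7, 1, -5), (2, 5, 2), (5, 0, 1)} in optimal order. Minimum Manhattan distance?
39
(one optimal route: (-1, 6, -5) → (-7, 1, -5) → (5, 0, 1) → (2, 5, 2))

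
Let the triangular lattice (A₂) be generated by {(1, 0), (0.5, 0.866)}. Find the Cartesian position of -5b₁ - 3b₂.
(-6.5, -2.598)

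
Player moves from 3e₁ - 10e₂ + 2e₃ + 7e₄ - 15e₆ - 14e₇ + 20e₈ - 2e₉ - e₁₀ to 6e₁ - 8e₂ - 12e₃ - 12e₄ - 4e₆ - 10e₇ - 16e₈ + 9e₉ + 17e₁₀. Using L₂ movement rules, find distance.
49.4773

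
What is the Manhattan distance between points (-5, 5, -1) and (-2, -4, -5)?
16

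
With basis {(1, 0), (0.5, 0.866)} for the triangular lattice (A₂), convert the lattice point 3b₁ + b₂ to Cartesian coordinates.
(3.5, 0.866)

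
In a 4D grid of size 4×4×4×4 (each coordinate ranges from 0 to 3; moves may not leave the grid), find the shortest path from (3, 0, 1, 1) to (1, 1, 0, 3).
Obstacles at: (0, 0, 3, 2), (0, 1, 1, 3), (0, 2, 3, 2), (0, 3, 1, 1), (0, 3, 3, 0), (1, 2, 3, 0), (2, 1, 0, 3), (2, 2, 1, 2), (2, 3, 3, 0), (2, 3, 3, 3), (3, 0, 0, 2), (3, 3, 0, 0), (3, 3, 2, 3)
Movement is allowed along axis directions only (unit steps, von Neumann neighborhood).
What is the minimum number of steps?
6
(one shortest path: (3, 0, 1, 1) → (2, 0, 1, 1) → (1, 0, 1, 1) → (1, 1, 1, 1) → (1, 1, 0, 1) → (1, 1, 0, 2) → (1, 1, 0, 3))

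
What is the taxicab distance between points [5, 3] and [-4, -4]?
16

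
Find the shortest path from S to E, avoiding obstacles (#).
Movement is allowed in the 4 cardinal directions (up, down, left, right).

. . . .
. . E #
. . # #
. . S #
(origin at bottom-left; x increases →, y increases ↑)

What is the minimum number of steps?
4
(one shortest path: (2, 0) → (1, 0) → (1, 1) → (1, 2) → (2, 2))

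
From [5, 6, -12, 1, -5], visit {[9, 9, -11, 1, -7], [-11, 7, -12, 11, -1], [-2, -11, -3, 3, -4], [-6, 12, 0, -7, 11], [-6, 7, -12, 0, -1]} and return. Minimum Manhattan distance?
192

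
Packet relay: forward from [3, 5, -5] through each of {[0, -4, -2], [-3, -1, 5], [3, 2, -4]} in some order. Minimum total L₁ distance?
28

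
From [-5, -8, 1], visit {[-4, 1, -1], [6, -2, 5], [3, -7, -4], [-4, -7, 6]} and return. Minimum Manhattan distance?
70
(one optimal route: (-5, -8, 1) → (-4, 1, -1) → (3, -7, -4) → (6, -2, 5) → (-4, -7, 6) → (-5, -8, 1))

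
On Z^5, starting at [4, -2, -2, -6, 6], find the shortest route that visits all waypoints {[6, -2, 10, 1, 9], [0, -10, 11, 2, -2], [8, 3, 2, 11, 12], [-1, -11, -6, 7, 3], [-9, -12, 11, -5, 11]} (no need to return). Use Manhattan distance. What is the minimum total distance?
156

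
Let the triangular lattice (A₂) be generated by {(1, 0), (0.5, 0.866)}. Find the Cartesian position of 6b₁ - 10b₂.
(1, -8.66)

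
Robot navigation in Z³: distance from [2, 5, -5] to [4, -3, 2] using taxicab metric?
17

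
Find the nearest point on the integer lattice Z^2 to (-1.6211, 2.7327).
(-2, 3)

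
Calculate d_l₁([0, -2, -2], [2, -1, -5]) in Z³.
6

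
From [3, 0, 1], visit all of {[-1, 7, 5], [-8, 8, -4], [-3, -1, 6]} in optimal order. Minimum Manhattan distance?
40
(one optimal route: (3, 0, 1) → (-3, -1, 6) → (-1, 7, 5) → (-8, 8, -4))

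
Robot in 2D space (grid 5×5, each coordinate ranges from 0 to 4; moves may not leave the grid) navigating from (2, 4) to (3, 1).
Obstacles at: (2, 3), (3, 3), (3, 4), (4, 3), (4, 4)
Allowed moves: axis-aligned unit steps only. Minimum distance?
6
(one shortest path: (2, 4) → (1, 4) → (1, 3) → (1, 2) → (2, 2) → (3, 2) → (3, 1))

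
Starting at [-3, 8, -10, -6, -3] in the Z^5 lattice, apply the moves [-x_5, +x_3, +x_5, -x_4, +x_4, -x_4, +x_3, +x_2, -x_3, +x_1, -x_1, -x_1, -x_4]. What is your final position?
(-4, 9, -9, -8, -3)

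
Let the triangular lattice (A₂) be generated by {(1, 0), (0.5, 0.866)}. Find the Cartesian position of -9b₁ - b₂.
(-9.5, -0.866)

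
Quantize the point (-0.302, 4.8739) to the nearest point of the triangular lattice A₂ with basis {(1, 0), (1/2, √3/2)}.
(0, 5.196)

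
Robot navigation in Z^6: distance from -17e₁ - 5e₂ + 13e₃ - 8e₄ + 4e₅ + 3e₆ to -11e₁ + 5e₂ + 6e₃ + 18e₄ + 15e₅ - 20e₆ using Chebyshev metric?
26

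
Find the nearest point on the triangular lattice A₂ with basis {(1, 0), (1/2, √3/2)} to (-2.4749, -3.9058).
(-2.5, -4.33)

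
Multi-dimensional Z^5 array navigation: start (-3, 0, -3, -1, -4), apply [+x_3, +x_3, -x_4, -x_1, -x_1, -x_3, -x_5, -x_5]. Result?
(-5, 0, -2, -2, -6)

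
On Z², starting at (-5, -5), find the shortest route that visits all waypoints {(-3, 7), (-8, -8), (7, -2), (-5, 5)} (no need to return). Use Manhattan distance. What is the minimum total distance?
45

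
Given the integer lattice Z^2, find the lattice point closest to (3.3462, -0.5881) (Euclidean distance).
(3, -1)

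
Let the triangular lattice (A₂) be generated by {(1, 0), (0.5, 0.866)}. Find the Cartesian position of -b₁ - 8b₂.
(-5, -6.928)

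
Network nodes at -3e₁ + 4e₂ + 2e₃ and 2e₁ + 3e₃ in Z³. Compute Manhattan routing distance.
10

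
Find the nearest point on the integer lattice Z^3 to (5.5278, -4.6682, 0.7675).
(6, -5, 1)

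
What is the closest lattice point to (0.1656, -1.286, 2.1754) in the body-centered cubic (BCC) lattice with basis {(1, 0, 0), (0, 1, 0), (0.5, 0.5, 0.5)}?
(0, -1, 2)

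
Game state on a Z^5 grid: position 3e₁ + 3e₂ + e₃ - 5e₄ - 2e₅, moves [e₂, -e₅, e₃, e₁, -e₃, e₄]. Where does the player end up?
(4, 4, 1, -4, -3)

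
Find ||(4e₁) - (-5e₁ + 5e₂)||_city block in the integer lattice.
14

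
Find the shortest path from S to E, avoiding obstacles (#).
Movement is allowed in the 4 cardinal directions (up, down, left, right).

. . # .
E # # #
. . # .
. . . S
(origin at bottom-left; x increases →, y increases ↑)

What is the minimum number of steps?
5
(one shortest path: (3, 0) → (2, 0) → (1, 0) → (0, 0) → (0, 1) → (0, 2))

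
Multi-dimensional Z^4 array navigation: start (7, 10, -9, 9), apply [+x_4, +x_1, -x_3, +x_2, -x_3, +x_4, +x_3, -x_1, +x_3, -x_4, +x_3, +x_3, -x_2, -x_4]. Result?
(7, 10, -7, 9)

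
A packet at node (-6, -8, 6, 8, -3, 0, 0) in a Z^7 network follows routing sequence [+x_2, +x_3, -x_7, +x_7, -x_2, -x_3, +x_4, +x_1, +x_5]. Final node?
(-5, -8, 6, 9, -2, 0, 0)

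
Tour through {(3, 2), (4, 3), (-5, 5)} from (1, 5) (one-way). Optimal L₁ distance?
18
(one optimal route: (1, 5) → (3, 2) → (4, 3) → (-5, 5))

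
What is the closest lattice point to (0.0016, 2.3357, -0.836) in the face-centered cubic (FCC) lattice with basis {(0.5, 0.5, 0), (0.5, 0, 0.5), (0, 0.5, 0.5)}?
(0, 2, -1)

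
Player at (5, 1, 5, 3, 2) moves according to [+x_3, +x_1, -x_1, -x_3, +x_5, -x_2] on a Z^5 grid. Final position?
(5, 0, 5, 3, 3)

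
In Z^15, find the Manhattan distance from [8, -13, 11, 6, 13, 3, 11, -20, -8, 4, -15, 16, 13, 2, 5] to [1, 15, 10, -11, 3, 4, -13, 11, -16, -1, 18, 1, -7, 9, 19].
221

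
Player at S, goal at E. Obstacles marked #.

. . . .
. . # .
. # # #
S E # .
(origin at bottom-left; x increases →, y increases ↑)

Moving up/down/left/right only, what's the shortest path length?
1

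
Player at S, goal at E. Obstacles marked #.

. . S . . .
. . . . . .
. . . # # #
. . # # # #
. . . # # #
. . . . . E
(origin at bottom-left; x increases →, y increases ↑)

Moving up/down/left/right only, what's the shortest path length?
10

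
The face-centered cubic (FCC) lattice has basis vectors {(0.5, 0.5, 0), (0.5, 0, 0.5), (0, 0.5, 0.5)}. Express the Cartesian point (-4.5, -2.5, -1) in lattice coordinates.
-6b₁ - 3b₂ + b₃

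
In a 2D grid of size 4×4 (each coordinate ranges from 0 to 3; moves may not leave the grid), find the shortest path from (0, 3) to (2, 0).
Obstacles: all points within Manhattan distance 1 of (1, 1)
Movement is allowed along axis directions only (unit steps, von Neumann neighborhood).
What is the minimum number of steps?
7
(one shortest path: (0, 3) → (1, 3) → (2, 3) → (3, 3) → (3, 2) → (3, 1) → (3, 0) → (2, 0))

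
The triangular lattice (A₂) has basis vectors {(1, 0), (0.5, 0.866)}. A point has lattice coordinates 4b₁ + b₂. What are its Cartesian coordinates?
(4.5, 0.866)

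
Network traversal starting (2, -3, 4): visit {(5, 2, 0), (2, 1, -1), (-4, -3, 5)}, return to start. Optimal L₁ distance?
40
(one optimal route: (2, -3, 4) → (5, 2, 0) → (2, 1, -1) → (-4, -3, 5) → (2, -3, 4))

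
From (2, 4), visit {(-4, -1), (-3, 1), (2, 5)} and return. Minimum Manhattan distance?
24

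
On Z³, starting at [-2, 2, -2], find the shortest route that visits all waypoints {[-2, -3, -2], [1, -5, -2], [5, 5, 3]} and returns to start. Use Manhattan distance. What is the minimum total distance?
44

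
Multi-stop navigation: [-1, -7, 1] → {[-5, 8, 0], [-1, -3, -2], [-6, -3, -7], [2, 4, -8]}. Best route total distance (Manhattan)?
52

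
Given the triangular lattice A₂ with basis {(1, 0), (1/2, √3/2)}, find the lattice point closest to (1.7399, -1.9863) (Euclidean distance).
(2, -1.732)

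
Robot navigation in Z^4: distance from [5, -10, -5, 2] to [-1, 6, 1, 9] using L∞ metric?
16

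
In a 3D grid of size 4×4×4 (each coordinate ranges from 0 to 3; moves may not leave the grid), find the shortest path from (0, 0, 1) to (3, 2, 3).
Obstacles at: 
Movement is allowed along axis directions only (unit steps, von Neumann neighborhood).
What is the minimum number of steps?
7
(one shortest path: (0, 0, 1) → (1, 0, 1) → (2, 0, 1) → (3, 0, 1) → (3, 1, 1) → (3, 2, 1) → (3, 2, 2) → (3, 2, 3))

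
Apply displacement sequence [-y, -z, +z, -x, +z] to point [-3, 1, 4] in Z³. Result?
(-4, 0, 5)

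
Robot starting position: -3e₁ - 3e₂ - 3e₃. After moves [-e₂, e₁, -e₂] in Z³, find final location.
(-2, -5, -3)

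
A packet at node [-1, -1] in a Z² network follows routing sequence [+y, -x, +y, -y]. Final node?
(-2, 0)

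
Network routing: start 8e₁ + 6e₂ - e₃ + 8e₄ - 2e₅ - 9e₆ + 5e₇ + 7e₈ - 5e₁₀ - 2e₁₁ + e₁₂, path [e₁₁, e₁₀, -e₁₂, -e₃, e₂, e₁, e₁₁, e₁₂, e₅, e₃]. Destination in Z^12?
(9, 7, -1, 8, -1, -9, 5, 7, 0, -4, 0, 1)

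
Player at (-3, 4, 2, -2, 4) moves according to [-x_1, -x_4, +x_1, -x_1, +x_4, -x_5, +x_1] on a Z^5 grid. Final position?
(-3, 4, 2, -2, 3)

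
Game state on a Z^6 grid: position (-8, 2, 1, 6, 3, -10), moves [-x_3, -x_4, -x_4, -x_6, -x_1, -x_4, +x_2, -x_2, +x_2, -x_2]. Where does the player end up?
(-9, 2, 0, 3, 3, -11)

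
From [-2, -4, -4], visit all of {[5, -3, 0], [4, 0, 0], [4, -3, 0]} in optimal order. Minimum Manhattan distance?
16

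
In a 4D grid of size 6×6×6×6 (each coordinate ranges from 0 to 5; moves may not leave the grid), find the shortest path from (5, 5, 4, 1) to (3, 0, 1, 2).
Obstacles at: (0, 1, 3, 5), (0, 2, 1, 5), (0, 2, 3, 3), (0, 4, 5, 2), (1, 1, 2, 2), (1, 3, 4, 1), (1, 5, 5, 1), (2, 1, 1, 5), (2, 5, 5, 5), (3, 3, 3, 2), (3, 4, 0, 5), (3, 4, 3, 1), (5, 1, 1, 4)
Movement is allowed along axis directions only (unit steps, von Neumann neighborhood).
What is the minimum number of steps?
11
(one shortest path: (5, 5, 4, 1) → (4, 5, 4, 1) → (3, 5, 4, 1) → (3, 4, 4, 1) → (3, 3, 4, 1) → (3, 2, 4, 1) → (3, 1, 4, 1) → (3, 0, 4, 1) → (3, 0, 3, 1) → (3, 0, 2, 1) → (3, 0, 1, 1) → (3, 0, 1, 2))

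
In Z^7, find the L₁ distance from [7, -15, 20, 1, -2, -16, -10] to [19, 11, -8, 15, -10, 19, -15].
128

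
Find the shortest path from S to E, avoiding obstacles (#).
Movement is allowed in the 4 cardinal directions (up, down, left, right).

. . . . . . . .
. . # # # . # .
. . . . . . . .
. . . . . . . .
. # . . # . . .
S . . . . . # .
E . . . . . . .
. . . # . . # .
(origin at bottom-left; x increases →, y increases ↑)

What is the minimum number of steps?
1
(one shortest path: (0, 2) → (0, 1))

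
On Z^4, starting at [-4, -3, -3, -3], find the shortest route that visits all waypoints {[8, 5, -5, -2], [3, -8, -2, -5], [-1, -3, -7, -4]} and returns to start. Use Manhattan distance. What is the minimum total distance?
68
(one optimal route: (-4, -3, -3, -3) → (3, -8, -2, -5) → (8, 5, -5, -2) → (-1, -3, -7, -4) → (-4, -3, -3, -3))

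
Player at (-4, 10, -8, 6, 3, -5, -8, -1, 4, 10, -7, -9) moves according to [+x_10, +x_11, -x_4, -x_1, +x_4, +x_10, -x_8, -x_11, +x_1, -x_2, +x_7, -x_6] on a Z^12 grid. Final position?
(-4, 9, -8, 6, 3, -6, -7, -2, 4, 12, -7, -9)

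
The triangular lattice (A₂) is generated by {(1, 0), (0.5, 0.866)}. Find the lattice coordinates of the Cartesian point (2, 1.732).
b₁ + 2b₂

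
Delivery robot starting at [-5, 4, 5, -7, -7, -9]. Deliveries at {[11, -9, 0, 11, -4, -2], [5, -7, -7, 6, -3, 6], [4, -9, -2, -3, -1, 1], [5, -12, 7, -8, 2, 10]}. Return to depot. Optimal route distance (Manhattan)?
202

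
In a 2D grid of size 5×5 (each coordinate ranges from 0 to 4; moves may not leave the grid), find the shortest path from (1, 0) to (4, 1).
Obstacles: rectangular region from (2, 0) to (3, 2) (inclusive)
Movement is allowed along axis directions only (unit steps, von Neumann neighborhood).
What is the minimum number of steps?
8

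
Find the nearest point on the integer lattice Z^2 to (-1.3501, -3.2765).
(-1, -3)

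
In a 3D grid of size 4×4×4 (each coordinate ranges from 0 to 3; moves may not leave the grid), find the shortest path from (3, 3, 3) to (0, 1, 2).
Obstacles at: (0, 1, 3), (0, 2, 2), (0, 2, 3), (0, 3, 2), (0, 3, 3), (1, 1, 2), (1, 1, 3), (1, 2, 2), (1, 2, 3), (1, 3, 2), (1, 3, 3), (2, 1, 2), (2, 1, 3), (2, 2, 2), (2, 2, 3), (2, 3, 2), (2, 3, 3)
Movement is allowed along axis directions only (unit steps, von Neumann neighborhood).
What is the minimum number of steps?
8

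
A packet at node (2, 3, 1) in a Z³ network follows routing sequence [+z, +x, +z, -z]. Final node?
(3, 3, 2)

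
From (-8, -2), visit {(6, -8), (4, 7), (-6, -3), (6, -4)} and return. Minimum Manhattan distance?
58
(one optimal route: (-8, -2) → (4, 7) → (6, -8) → (6, -4) → (-6, -3) → (-8, -2))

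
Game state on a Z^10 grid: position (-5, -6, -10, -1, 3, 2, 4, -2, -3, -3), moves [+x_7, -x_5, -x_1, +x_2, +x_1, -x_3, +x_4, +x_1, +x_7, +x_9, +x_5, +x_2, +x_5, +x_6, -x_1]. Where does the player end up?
(-5, -4, -11, 0, 4, 3, 6, -2, -2, -3)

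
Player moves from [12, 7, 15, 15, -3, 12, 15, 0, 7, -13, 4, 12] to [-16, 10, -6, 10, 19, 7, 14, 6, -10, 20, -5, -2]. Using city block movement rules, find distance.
164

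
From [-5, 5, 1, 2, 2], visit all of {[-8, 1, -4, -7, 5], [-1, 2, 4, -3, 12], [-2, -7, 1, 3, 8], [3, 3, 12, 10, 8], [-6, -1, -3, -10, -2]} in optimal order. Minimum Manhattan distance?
125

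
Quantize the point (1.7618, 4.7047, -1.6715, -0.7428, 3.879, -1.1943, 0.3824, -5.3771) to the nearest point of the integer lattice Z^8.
(2, 5, -2, -1, 4, -1, 0, -5)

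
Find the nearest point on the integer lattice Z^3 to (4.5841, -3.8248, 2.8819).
(5, -4, 3)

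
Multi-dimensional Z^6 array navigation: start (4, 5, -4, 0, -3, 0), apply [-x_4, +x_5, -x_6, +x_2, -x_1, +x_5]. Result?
(3, 6, -4, -1, -1, -1)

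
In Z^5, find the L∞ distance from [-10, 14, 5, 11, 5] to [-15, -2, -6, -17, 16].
28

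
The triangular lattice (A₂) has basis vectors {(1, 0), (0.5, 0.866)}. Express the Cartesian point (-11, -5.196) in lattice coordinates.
-8b₁ - 6b₂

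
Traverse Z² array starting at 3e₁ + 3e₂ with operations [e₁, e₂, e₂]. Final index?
(4, 5)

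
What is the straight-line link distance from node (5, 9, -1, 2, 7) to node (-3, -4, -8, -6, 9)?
18.7083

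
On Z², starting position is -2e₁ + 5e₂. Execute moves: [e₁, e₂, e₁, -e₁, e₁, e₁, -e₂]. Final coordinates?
(1, 5)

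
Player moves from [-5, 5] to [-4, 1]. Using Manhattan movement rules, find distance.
5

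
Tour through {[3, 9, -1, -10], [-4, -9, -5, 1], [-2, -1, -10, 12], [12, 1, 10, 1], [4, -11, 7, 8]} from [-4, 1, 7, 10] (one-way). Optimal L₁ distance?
147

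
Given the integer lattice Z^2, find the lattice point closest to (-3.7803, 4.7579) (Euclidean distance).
(-4, 5)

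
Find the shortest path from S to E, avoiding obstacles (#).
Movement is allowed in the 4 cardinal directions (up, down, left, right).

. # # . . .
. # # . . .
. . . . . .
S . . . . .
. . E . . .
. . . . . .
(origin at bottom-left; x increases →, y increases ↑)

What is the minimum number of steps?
3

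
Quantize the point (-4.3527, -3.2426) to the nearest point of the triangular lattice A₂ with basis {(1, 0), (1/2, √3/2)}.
(-4, -3.464)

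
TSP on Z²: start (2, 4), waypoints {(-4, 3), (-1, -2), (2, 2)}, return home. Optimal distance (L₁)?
24
(one optimal route: (2, 4) → (-4, 3) → (-1, -2) → (2, 2) → (2, 4))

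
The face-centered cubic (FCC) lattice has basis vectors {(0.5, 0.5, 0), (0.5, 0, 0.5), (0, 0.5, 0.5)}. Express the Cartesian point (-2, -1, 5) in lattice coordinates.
-8b₁ + 4b₂ + 6b₃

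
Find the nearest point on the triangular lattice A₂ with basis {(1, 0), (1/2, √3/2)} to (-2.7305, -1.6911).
(-3, -1.732)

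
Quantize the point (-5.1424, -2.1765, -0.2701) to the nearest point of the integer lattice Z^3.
(-5, -2, 0)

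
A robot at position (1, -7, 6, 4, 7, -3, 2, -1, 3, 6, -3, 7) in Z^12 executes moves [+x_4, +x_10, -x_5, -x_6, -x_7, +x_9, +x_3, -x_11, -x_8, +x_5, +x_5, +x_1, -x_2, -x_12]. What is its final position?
(2, -8, 7, 5, 8, -4, 1, -2, 4, 7, -4, 6)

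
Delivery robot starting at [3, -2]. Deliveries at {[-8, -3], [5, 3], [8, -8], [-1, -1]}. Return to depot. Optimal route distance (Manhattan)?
56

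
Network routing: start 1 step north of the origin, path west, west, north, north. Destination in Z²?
(-2, 3)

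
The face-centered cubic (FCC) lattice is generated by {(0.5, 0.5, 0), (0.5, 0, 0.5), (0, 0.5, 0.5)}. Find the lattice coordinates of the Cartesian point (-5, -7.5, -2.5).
-10b₁ - 5b₃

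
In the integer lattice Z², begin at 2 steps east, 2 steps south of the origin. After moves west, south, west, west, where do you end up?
(-1, -3)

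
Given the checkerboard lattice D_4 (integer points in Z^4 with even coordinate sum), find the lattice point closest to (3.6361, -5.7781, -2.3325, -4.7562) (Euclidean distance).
(3, -6, -2, -5)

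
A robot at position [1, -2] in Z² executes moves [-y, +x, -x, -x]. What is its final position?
(0, -3)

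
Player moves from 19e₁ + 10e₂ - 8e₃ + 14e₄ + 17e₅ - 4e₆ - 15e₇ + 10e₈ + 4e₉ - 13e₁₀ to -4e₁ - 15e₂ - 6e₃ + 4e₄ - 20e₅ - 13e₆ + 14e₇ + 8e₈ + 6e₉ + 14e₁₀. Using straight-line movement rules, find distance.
65.4675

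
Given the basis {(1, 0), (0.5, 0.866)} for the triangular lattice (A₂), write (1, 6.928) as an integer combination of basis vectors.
-3b₁ + 8b₂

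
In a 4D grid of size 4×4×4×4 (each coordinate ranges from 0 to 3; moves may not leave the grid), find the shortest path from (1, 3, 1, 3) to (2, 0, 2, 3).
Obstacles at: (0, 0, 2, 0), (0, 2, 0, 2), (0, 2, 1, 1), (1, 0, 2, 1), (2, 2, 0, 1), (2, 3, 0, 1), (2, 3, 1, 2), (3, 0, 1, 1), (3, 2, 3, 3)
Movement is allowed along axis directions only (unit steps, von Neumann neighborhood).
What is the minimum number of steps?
5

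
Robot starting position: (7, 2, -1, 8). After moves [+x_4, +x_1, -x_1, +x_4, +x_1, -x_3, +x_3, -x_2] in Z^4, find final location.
(8, 1, -1, 10)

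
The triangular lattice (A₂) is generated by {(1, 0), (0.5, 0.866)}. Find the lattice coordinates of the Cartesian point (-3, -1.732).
-2b₁ - 2b₂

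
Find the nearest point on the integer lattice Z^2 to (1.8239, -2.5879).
(2, -3)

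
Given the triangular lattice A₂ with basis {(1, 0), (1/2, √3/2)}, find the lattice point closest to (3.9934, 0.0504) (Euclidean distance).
(4, 0)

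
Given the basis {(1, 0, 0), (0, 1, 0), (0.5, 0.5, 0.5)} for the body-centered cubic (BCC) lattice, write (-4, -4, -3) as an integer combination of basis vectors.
-b₁ - b₂ - 6b₃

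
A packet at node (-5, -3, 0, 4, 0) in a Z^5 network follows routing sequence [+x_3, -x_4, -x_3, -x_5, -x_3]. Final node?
(-5, -3, -1, 3, -1)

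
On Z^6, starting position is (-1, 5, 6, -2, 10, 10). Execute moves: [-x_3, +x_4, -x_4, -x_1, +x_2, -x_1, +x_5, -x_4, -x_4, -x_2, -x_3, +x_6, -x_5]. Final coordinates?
(-3, 5, 4, -4, 10, 11)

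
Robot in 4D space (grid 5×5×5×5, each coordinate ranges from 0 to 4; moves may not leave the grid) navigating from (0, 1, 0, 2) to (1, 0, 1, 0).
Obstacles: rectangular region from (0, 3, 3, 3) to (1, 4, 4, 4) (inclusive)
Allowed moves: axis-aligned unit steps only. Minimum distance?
5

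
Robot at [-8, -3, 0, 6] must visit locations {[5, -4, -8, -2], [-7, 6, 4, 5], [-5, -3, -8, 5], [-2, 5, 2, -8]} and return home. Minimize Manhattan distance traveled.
98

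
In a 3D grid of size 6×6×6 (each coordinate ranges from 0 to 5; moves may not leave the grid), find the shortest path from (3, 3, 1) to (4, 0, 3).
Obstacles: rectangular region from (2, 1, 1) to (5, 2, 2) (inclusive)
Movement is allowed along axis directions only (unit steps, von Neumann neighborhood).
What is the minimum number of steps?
6
(one shortest path: (3, 3, 1) → (4, 3, 1) → (4, 3, 2) → (4, 3, 3) → (4, 2, 3) → (4, 1, 3) → (4, 0, 3))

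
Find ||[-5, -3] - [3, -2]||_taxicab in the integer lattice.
9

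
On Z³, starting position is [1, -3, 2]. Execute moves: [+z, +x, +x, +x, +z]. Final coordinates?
(4, -3, 4)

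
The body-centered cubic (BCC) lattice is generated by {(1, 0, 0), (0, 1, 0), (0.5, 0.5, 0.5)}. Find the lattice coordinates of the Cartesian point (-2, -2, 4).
-6b₁ - 6b₂ + 8b₃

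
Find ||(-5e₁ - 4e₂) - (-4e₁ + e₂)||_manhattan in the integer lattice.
6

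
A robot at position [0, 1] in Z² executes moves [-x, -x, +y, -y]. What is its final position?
(-2, 1)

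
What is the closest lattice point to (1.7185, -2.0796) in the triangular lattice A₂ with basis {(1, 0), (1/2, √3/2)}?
(2, -1.732)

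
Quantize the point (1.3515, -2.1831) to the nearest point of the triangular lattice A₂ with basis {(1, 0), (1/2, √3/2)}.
(1.5, -2.598)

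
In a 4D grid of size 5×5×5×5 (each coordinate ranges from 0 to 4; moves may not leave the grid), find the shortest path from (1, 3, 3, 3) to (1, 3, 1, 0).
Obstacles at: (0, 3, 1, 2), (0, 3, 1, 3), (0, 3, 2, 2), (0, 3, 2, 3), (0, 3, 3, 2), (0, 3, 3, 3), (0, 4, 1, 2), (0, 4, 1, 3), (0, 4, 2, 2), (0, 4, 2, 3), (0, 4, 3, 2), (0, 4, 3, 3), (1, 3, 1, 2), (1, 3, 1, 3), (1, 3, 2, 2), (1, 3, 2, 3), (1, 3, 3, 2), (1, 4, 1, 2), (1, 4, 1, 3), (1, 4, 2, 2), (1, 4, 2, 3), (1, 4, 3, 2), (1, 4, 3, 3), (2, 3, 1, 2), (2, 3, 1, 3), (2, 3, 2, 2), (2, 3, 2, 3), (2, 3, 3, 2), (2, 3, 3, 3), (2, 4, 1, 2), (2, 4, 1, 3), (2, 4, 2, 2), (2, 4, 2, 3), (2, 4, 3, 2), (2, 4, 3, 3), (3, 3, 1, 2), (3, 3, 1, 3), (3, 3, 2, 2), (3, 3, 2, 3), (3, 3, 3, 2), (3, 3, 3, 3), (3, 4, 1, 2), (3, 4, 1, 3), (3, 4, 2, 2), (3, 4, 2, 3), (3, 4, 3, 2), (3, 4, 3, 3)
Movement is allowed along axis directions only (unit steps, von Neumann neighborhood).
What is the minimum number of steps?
7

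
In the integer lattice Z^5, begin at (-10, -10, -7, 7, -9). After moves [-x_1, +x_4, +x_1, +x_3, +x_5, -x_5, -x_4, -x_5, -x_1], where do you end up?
(-11, -10, -6, 7, -10)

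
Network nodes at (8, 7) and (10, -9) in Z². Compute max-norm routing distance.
16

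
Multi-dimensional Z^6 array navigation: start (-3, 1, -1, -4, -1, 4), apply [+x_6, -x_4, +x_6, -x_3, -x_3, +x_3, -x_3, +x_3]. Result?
(-3, 1, -2, -5, -1, 6)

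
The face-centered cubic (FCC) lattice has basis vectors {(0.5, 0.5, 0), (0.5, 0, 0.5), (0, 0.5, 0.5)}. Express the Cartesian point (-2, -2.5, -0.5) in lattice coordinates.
-4b₁ - b₃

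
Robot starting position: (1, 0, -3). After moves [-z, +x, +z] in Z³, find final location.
(2, 0, -3)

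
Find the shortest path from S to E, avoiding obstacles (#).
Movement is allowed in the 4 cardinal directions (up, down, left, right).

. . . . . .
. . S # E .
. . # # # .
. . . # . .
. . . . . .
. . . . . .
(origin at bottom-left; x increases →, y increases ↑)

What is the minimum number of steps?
4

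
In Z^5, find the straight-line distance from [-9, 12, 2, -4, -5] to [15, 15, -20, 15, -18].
39.9875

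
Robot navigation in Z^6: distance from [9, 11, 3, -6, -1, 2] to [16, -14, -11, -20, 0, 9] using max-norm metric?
25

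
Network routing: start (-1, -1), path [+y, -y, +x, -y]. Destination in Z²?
(0, -2)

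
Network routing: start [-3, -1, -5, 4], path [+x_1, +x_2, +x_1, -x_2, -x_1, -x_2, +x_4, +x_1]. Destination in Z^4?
(-1, -2, -5, 5)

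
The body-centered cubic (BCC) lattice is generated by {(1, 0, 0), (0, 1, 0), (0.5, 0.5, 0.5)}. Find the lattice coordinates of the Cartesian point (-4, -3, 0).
-4b₁ - 3b₂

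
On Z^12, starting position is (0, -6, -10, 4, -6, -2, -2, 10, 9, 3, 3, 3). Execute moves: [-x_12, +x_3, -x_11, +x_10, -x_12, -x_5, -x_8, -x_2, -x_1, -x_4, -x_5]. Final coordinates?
(-1, -7, -9, 3, -8, -2, -2, 9, 9, 4, 2, 1)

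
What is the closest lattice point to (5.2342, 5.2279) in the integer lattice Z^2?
(5, 5)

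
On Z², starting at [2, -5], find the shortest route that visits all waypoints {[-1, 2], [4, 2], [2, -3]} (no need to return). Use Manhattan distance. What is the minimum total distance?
14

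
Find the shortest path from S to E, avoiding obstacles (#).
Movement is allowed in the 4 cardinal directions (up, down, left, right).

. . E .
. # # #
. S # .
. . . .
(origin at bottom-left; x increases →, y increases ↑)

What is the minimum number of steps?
5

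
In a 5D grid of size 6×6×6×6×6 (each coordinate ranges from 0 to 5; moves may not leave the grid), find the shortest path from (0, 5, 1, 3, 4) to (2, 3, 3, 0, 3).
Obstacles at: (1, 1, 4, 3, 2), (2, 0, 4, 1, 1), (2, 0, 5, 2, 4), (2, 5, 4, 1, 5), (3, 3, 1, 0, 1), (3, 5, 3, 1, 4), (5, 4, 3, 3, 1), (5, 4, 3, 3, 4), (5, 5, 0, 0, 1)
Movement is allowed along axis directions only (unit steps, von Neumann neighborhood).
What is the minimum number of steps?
10
(one shortest path: (0, 5, 1, 3, 4) → (1, 5, 1, 3, 4) → (2, 5, 1, 3, 4) → (2, 4, 1, 3, 4) → (2, 3, 1, 3, 4) → (2, 3, 2, 3, 4) → (2, 3, 3, 3, 4) → (2, 3, 3, 2, 4) → (2, 3, 3, 1, 4) → (2, 3, 3, 0, 4) → (2, 3, 3, 0, 3))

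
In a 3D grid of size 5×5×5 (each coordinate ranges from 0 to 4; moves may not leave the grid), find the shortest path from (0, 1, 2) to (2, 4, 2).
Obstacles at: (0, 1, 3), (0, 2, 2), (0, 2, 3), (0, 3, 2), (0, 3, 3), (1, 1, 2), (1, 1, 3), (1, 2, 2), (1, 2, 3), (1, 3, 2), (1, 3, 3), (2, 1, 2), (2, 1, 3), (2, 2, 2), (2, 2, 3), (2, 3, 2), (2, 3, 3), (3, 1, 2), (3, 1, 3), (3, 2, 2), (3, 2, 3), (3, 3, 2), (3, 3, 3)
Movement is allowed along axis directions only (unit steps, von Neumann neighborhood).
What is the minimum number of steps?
7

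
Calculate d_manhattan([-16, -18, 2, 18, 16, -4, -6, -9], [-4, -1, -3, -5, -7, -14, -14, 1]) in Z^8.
108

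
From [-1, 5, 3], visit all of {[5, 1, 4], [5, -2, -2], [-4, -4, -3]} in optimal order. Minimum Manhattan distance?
32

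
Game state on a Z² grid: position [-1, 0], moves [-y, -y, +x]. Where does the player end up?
(0, -2)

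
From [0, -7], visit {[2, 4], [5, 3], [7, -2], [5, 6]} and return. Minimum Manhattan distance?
40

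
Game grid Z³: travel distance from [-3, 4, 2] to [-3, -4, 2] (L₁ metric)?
8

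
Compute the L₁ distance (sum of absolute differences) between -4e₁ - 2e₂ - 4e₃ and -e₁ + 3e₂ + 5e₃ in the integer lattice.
17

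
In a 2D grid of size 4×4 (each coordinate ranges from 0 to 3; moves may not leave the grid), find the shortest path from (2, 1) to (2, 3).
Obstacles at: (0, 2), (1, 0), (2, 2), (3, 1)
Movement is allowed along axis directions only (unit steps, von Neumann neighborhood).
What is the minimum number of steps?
4
(one shortest path: (2, 1) → (1, 1) → (1, 2) → (1, 3) → (2, 3))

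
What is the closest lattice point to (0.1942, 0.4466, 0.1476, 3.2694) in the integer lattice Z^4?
(0, 0, 0, 3)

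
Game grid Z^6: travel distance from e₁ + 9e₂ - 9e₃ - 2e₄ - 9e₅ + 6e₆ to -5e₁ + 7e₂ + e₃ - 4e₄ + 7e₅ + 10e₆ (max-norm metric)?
16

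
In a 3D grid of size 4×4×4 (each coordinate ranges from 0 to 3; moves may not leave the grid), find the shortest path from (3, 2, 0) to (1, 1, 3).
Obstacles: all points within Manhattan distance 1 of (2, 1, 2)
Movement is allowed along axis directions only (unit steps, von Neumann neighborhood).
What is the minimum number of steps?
6
(one shortest path: (3, 2, 0) → (2, 2, 0) → (1, 2, 0) → (1, 2, 1) → (1, 2, 2) → (1, 2, 3) → (1, 1, 3))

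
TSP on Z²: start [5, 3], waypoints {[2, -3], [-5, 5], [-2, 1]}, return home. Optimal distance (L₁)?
36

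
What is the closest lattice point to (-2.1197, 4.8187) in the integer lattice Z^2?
(-2, 5)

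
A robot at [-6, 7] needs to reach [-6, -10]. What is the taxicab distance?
17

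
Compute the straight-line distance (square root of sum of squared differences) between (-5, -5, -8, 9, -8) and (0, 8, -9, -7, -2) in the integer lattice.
22.0681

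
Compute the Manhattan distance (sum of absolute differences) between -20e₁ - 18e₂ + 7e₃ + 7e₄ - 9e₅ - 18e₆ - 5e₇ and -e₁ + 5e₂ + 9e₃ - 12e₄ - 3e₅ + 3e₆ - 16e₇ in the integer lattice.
101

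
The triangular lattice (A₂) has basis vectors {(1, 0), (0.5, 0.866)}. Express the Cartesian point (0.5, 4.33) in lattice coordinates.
-2b₁ + 5b₂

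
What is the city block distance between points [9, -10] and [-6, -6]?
19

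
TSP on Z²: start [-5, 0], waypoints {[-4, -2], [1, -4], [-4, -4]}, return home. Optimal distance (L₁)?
20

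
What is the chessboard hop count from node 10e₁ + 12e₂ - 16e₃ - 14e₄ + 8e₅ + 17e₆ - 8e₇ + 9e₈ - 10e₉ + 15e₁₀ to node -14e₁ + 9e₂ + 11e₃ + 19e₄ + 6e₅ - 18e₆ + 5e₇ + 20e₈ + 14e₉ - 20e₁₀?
35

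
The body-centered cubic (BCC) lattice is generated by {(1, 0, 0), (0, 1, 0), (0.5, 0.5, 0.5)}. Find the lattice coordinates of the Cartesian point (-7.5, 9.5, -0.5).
-7b₁ + 10b₂ - b₃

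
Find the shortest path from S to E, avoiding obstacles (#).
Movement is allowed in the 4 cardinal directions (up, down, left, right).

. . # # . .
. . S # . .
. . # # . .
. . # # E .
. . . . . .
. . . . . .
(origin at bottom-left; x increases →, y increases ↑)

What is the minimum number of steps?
8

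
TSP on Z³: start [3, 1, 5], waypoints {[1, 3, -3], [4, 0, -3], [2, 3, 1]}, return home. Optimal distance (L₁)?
28
(one optimal route: (3, 1, 5) → (4, 0, -3) → (1, 3, -3) → (2, 3, 1) → (3, 1, 5))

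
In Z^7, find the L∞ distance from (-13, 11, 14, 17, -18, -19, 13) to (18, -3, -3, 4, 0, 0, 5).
31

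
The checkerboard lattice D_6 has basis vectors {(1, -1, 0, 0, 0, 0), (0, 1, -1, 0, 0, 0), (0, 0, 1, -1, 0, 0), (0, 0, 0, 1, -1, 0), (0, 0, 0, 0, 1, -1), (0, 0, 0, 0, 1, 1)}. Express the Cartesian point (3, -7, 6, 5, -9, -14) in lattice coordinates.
3b₁ - 4b₂ + 2b₃ + 7b₄ + 6b₅ - 8b₆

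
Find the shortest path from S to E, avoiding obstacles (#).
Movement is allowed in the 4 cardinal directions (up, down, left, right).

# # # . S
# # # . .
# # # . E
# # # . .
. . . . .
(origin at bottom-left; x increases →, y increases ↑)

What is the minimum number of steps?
2
(one shortest path: (4, 4) → (4, 3) → (4, 2))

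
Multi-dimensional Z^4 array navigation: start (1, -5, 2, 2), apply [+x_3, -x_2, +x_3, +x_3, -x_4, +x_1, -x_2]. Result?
(2, -7, 5, 1)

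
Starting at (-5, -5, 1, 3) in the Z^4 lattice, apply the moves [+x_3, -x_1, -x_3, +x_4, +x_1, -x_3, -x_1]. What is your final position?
(-6, -5, 0, 4)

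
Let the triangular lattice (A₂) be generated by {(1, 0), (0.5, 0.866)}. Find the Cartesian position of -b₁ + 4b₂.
(1, 3.464)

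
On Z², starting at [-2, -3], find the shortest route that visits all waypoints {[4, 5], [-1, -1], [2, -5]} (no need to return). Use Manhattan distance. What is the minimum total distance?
22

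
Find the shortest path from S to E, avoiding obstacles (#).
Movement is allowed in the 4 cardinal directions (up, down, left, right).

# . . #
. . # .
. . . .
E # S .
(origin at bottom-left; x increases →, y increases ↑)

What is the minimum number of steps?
4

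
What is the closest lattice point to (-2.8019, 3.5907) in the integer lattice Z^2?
(-3, 4)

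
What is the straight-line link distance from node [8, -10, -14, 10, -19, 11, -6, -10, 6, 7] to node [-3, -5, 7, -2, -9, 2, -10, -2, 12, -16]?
39.4588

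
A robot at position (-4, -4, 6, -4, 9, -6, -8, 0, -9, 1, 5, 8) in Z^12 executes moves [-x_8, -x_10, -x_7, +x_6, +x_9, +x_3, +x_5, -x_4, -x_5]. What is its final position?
(-4, -4, 7, -5, 9, -5, -9, -1, -8, 0, 5, 8)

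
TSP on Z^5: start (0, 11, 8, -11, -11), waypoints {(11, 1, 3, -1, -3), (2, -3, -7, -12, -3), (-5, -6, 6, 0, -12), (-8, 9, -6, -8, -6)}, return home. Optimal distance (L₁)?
168
(one optimal route: (0, 11, 8, -11, -11) → (-5, -6, 6, 0, -12) → (11, 1, 3, -1, -3) → (2, -3, -7, -12, -3) → (-8, 9, -6, -8, -6) → (0, 11, 8, -11, -11))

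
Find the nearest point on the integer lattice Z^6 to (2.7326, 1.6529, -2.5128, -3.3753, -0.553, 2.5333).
(3, 2, -3, -3, -1, 3)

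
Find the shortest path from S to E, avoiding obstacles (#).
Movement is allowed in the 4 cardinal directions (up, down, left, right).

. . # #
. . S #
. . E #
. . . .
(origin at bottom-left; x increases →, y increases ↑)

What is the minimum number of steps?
1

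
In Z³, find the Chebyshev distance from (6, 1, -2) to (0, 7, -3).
6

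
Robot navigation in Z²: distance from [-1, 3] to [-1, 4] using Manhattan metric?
1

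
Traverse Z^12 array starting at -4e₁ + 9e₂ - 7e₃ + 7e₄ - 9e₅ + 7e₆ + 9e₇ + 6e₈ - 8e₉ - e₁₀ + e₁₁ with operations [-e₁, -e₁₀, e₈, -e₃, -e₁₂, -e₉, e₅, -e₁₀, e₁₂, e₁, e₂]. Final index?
(-4, 10, -8, 7, -8, 7, 9, 7, -9, -3, 1, 0)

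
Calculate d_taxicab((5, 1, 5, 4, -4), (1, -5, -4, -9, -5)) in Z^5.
33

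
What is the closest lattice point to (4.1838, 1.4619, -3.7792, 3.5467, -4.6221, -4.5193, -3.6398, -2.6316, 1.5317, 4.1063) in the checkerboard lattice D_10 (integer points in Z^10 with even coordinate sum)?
(4, 1, -4, 4, -5, -5, -4, -3, 2, 4)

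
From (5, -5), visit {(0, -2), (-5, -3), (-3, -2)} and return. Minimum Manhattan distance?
26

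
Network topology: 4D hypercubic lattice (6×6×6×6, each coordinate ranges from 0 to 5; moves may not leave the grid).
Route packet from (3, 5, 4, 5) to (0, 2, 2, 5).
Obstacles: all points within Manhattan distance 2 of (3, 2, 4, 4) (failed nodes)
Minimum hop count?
8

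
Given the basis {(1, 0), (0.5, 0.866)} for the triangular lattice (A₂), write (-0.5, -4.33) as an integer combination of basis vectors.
2b₁ - 5b₂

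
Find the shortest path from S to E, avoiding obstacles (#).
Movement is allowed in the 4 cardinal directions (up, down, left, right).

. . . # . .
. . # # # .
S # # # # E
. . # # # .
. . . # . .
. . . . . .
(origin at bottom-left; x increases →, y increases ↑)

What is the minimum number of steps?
11
(one shortest path: (0, 3) → (0, 2) → (1, 2) → (1, 1) → (2, 1) → (2, 0) → (3, 0) → (4, 0) → (5, 0) → (5, 1) → (5, 2) → (5, 3))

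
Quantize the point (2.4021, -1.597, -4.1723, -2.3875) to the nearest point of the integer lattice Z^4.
(2, -2, -4, -2)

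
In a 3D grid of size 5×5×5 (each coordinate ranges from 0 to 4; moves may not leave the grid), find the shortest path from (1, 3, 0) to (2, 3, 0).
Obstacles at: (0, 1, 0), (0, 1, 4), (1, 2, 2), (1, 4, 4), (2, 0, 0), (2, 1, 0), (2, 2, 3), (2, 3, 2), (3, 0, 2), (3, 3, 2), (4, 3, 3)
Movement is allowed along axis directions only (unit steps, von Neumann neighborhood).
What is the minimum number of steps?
1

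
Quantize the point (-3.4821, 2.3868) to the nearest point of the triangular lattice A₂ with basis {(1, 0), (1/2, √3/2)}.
(-3.5, 2.598)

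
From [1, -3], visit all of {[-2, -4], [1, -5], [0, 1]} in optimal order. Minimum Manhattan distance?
13
(one optimal route: (1, -3) → (1, -5) → (-2, -4) → (0, 1))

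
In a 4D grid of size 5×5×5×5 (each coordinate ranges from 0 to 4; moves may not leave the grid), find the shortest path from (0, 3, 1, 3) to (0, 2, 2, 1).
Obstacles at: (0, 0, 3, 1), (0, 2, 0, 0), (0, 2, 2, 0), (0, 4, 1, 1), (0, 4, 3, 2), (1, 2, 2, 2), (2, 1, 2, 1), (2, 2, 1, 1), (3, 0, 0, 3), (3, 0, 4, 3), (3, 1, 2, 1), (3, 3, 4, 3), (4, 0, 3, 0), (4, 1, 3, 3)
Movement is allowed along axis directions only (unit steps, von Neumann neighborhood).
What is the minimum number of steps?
4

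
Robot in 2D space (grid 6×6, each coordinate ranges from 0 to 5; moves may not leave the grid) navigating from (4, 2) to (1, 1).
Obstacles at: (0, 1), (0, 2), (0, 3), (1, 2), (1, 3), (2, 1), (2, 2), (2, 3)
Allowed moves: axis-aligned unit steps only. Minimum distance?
6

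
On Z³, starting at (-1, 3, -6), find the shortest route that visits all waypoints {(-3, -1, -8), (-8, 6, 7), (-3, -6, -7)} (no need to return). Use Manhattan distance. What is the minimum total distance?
45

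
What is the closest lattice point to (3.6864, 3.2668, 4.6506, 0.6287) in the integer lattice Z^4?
(4, 3, 5, 1)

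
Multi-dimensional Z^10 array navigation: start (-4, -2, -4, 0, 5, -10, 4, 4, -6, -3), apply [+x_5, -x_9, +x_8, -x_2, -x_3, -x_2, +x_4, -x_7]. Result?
(-4, -4, -5, 1, 6, -10, 3, 5, -7, -3)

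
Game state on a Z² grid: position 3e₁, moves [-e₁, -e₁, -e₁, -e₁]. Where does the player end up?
(-1, 0)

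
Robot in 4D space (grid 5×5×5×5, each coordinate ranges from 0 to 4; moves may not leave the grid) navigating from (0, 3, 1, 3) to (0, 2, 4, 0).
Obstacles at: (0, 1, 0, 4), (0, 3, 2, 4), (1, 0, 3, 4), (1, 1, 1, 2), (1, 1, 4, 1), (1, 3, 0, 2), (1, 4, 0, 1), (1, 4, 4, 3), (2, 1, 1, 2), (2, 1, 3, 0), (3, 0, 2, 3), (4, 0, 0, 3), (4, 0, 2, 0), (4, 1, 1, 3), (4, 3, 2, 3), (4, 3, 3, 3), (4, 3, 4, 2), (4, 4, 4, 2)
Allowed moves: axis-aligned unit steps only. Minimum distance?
7
(one shortest path: (0, 3, 1, 3) → (0, 2, 1, 3) → (0, 2, 2, 3) → (0, 2, 3, 3) → (0, 2, 4, 3) → (0, 2, 4, 2) → (0, 2, 4, 1) → (0, 2, 4, 0))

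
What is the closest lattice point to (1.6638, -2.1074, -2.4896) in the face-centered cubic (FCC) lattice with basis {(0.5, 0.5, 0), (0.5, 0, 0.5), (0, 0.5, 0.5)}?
(1.5, -2, -2.5)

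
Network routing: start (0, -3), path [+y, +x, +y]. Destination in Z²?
(1, -1)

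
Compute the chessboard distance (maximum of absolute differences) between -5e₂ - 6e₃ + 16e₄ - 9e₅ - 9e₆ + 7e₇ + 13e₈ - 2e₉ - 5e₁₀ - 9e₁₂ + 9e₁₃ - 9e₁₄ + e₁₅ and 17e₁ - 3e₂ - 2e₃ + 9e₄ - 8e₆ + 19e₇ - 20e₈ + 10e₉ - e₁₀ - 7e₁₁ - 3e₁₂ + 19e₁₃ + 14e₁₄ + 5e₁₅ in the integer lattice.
33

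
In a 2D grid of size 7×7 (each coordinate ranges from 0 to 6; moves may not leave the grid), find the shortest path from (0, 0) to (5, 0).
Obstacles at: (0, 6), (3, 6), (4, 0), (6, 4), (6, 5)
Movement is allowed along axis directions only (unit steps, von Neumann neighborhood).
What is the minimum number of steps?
7
(one shortest path: (0, 0) → (1, 0) → (2, 0) → (3, 0) → (3, 1) → (4, 1) → (5, 1) → (5, 0))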